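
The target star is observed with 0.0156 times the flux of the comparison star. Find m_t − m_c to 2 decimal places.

4.52

m_t − m_c = −2.5 log₁₀(F_t/F_c) = −2.5 log₁₀(0.0156) = −2.5 × (-1.807) = 4.517.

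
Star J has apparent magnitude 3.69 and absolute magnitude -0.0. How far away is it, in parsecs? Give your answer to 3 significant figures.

54.7 pc

m − M = 5 log₁₀(d/10 pc)
3.69 − (-0.0) = 3.69 = 5 log₁₀(d/10)
d = 10 × 10^(3.69/5) = 10 × 10^0.738 = 54.70 pc.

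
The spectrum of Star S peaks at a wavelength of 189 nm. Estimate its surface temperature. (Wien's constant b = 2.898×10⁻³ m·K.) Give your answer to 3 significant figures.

T = b/λ_max = 2.898×10⁻³ / (189×10⁻⁹) = 1.533×10^4 K.

1.53×10^4 K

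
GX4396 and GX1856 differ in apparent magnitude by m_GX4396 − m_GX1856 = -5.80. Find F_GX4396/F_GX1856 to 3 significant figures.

F_GX4396/F_GX1856 = 10^(−(m_GX4396 − m_GX1856)/2.5) = 10^(5.80/2.5) = 10^2.320 = 208.9.

209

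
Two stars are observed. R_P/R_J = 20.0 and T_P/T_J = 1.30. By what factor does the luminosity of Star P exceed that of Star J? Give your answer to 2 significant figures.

From the Stefan–Boltzmann law, L ∝ R²T⁴, so
L_P/L_J = (R_P/R_J)² (T_P/T_J)⁴ = (20.0)² × (1.30)⁴ = 400.0 × 2.856 = 1142.

1.1×10^3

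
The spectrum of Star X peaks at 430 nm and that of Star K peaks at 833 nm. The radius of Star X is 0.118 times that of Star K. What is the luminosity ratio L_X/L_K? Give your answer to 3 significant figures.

Wien's law gives T ∝ 1/λ_max, so T_X/T_K = λ_K/λ_X = 833/430 = 1.937.
Then L ∝ R²T⁴ gives L_X/L_K = (0.118)² × (1.937)⁴ = 0.01392 × 14.08 = 0.1961.

0.196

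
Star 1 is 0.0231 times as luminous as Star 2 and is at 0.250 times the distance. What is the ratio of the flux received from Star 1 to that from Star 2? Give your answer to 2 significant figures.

F = L/(4πd²), so F_1/F_2 = (L_1/L_2) / (d_1/d_2)²
= 0.0231 / (0.250)² = 0.0231 / 0.06250 = 0.3696.

0.37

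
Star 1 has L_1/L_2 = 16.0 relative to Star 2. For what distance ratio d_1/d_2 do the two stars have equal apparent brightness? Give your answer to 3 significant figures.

Equal flux requires L_1/d_1² = L_2/d_2², so d_1/d_2 = √(L_1/L_2)
= √(16.0) = 4.000.

4.00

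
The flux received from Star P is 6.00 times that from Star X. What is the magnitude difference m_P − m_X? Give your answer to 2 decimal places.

-1.95

m_P − m_X = −2.5 log₁₀(F_P/F_X) = −2.5 log₁₀(6.00) = −2.5 × (0.778) = -1.945.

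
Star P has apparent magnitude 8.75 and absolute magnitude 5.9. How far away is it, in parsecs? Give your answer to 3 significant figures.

m − M = 5 log₁₀(d/10 pc)
8.75 − (5.9) = 2.85 = 5 log₁₀(d/10)
d = 10 × 10^(2.85/5) = 10 × 10^0.570 = 37.15 pc.

37.2 pc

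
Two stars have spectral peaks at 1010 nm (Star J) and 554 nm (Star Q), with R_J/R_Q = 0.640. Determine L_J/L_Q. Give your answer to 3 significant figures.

Wien's law gives T ∝ 1/λ_max, so T_J/T_Q = λ_Q/λ_J = 554/1010 = 0.5485.
Then L ∝ R²T⁴ gives L_J/L_Q = (0.640)² × (0.5485)⁴ = 0.4096 × 0.09052 = 0.03708.

0.0371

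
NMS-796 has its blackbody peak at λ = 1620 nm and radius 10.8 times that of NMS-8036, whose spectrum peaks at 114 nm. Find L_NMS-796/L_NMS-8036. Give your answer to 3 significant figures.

Wien's law gives T ∝ 1/λ_max, so T_NMS-796/T_NMS-8036 = λ_NMS-8036/λ_NMS-796 = 114/1620 = 0.07037.
Then L ∝ R²T⁴ gives L_NMS-796/L_NMS-8036 = (10.8)² × (0.07037)⁴ = 116.6 × 2.452×10^-5 = 0.002860.

0.00286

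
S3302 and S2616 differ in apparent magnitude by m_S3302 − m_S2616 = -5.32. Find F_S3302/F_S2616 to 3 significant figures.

F_S3302/F_S2616 = 10^(−(m_S3302 − m_S2616)/2.5) = 10^(5.32/2.5) = 10^2.128 = 134.3.

134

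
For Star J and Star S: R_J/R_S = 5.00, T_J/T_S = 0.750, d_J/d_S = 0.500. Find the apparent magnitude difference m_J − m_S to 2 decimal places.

L_J/L_S = (5.00)²(0.750)⁴ = 7.910.
F_J/F_S = (L_J/L_S)/(d_J/d_S)² = 7.910/0.2500 = 31.64.
m_J − m_S = −2.5 log₁₀(31.64) = -3.75.

-3.75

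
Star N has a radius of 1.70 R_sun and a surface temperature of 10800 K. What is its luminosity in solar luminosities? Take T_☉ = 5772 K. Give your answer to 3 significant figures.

35.4 solar luminosities

L/L_☉ = (R/R_☉)² (T/T_☉)⁴ = (1.70)² × (10800/5772)⁴
       = 2.890 × (1.871)⁴ = 2.890 × 12.26 = 35.42.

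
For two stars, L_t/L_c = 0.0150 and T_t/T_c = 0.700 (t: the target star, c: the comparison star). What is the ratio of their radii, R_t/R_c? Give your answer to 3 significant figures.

0.250

L ∝ R²T⁴ gives R ∝ √L / T², so
R_t/R_c = √(0.0150) / (0.700)² = 0.1225 / 0.4900 = 0.2499.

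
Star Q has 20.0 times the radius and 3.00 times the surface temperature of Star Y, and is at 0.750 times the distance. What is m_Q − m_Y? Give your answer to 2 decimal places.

-11.90

L_Q/L_Y = (20.0)²(3.00)⁴ = 3.240×10^4.
F_Q/F_Y = (L_Q/L_Y)/(d_Q/d_Y)² = 3.240×10^4/0.5625 = 5.760×10^4.
m_Q − m_Y = −2.5 log₁₀(5.760×10^4) = -11.90.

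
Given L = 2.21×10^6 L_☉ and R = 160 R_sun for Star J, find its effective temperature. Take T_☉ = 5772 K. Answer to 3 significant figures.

1.76×10^4 K

T/T_☉ = (L/L_☉)^(1/4) / (R/R_☉)^(1/2)
T = 5772 × (2.21×10^6)^(1/4) / √(160) = 5772 × 38.56 / 12.65 = 1.759×10^4 K.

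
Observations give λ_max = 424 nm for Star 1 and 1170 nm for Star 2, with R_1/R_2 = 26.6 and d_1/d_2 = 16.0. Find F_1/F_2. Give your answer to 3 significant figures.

Wien's law: T_1/T_2 = λ_2/λ_1 = 1170/424 = 2.759.
L_1/L_2 = (R_1/R_2)²(T_1/T_2)⁴ = (26.6)²(2.759)⁴ = 4.102×10^4.
F_1/F_2 = (L_1/L_2)/(d_1/d_2)² = 4.102×10^4/(16.0)² = 160.3.

160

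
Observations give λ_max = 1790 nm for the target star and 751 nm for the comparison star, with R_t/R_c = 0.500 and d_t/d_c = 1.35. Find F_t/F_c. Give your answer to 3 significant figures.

Wien's law: T_t/T_c = λ_c/λ_t = 751/1790 = 0.4196.
L_t/L_c = (R_t/R_c)²(T_t/T_c)⁴ = (0.500)²(0.4196)⁴ = 0.007746.
F_t/F_c = (L_t/L_c)/(d_t/d_c)² = 0.007746/(1.35)² = 0.004250.

0.00425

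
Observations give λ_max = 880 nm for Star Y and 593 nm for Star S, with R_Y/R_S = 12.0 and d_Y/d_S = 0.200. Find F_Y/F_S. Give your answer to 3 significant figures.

742

Wien's law: T_Y/T_S = λ_S/λ_Y = 593/880 = 0.6739.
L_Y/L_S = (R_Y/R_S)²(T_Y/T_S)⁴ = (12.0)²(0.6739)⁴ = 29.69.
F_Y/F_S = (L_Y/L_S)/(d_Y/d_S)² = 29.69/(0.200)² = 742.3.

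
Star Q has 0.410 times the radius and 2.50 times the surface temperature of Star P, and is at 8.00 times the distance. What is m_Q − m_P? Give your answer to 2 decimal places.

L_Q/L_P = (0.410)²(2.50)⁴ = 6.566.
F_Q/F_P = (L_Q/L_P)/(d_Q/d_P)² = 6.566/64.00 = 0.1026.
m_Q − m_P = −2.5 log₁₀(0.1026) = 2.47.

2.47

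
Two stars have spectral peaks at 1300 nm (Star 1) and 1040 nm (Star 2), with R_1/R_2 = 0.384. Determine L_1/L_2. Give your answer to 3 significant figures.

0.0604

Wien's law gives T ∝ 1/λ_max, so T_1/T_2 = λ_2/λ_1 = 1040/1300 = 0.8000.
Then L ∝ R²T⁴ gives L_1/L_2 = (0.384)² × (0.8000)⁴ = 0.1475 × 0.4096 = 0.06040.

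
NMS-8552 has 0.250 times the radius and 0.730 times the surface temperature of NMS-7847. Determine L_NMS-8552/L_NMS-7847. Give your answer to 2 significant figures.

0.018

From the Stefan–Boltzmann law, L ∝ R²T⁴, so
L_NMS-8552/L_NMS-7847 = (R_NMS-8552/R_NMS-7847)² (T_NMS-8552/T_NMS-7847)⁴ = (0.250)² × (0.730)⁴ = 0.06250 × 0.2840 = 0.01775.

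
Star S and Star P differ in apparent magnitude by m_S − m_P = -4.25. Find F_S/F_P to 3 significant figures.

50.1

F_S/F_P = 10^(−(m_S − m_P)/2.5) = 10^(4.25/2.5) = 10^1.700 = 50.12.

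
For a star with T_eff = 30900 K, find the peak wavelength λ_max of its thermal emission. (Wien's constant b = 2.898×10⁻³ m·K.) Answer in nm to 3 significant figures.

λ_max = b/T = 2.898×10⁻³ / 30900 = 9.38×10^-8 m = 93.79 nm.

93.8 nm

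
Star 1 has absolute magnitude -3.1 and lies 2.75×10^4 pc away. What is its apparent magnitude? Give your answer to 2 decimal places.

14.10

m = M + 5 log₁₀(d/10 pc) = -3.1 + 5 log₁₀(2.75×10^4/10)
  = -3.1 + 5 × 3.439 = -3.1 + 17.20 = 14.10.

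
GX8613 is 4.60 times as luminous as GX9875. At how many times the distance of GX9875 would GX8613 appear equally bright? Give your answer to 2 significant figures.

Equal flux requires L_GX8613/d_GX8613² = L_GX9875/d_GX9875², so d_GX8613/d_GX9875 = √(L_GX8613/L_GX9875)
= √(4.60) = 2.145.

2.1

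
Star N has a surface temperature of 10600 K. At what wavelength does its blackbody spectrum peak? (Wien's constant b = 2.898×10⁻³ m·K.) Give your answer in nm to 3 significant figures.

273 nm

λ_max = b/T = 2.898×10⁻³ / 10600 = 2.73×10^-7 m = 273.4 nm.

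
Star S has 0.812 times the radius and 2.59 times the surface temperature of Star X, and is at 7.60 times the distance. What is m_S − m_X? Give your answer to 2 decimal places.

L_S/L_X = (0.812)²(2.59)⁴ = 29.67.
F_S/F_X = (L_S/L_X)/(d_S/d_X)² = 29.67/57.76 = 0.5137.
m_S − m_X = −2.5 log₁₀(0.5137) = 0.72.

0.72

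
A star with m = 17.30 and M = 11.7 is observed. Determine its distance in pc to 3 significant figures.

m − M = 5 log₁₀(d/10 pc)
17.30 − (11.7) = 5.60 = 5 log₁₀(d/10)
d = 10 × 10^(5.60/5) = 10 × 10^1.120 = 131.8 pc.

132 pc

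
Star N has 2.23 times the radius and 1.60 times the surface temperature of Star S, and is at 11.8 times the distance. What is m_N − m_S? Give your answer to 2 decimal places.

1.58

L_N/L_S = (2.23)²(1.60)⁴ = 32.59.
F_N/F_S = (L_N/L_S)/(d_N/d_S)² = 32.59/139.2 = 0.2341.
m_N − m_S = −2.5 log₁₀(0.2341) = 1.58.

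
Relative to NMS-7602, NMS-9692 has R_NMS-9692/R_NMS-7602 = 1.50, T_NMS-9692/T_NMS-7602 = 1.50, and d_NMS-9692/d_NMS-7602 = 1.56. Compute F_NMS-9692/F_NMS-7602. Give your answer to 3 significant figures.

L_NMS-9692/L_NMS-7602 = (R_NMS-9692/R_NMS-7602)²(T_NMS-9692/T_NMS-7602)⁴ = (1.50)² × (1.50)⁴ = 11.39.
F_NMS-9692/F_NMS-7602 = (L_NMS-9692/L_NMS-7602)/(d_NMS-9692/d_NMS-7602)² = 11.39 / (1.56)² = 4.681.

4.68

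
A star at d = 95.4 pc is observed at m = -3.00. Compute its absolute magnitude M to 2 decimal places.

-7.90

M = m − 5 log₁₀(d/10 pc) = -3.00 − 5 log₁₀(95.4/10)
  = -3.00 − 5 × 0.980 = -3.00 − 4.90 = -7.90.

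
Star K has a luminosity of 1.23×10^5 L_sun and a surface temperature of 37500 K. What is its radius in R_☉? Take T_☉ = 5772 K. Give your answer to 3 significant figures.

8.31 R_☉

R/R_☉ = √(L/L_☉) / (T/T_☉)² = √(1.23×10^5) / (6.497)²
       = 350.7 / 42.21 = 8.309.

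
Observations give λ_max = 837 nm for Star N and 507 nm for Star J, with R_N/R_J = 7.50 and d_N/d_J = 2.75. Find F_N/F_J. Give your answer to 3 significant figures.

1.00

Wien's law: T_N/T_J = λ_J/λ_N = 507/837 = 0.6057.
L_N/L_J = (R_N/R_J)²(T_N/T_J)⁴ = (7.50)²(0.6057)⁴ = 7.573.
F_N/F_J = (L_N/L_J)/(d_N/d_J)² = 7.573/(2.75)² = 1.001.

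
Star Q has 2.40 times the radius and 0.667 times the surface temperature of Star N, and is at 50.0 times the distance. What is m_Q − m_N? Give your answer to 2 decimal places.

8.35

L_Q/L_N = (2.40)²(0.667)⁴ = 1.140.
F_Q/F_N = (L_Q/L_N)/(d_Q/d_N)² = 1.140/2500 = 4.560×10^-4.
m_Q − m_N = −2.5 log₁₀(4.560×10^-4) = 8.35.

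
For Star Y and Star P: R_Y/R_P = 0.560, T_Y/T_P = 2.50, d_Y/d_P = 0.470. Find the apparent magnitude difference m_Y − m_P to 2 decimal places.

-4.36

L_Y/L_P = (0.560)²(2.50)⁴ = 12.25.
F_Y/F_P = (L_Y/L_P)/(d_Y/d_P)² = 12.25/0.2209 = 55.45.
m_Y − m_P = −2.5 log₁₀(55.45) = -4.36.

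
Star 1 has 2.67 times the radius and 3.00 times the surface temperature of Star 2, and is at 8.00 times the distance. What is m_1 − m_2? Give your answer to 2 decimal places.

-2.39

L_1/L_2 = (2.67)²(3.00)⁴ = 577.4.
F_1/F_2 = (L_1/L_2)/(d_1/d_2)² = 577.4/64.00 = 9.023.
m_1 − m_2 = −2.5 log₁₀(9.023) = -2.39.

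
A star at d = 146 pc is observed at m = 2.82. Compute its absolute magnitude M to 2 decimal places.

M = m − 5 log₁₀(d/10 pc) = 2.82 − 5 log₁₀(146/10)
  = 2.82 − 5 × 1.164 = 2.82 − 5.82 = -3.00.

-3.00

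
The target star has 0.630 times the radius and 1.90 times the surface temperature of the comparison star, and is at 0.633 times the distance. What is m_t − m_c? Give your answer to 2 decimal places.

L_t/L_c = (0.630)²(1.90)⁴ = 5.172.
F_t/F_c = (L_t/L_c)/(d_t/d_c)² = 5.172/0.4007 = 12.91.
m_t − m_c = −2.5 log₁₀(12.91) = -2.78.

-2.78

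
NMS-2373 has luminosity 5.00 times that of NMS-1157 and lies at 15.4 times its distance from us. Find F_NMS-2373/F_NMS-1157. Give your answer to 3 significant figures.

F = L/(4πd²), so F_NMS-2373/F_NMS-1157 = (L_NMS-2373/L_NMS-1157) / (d_NMS-2373/d_NMS-1157)²
= 5.00 / (15.4)² = 5.00 / 237.2 = 0.02108.

0.0211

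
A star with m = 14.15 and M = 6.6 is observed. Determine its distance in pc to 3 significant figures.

m − M = 5 log₁₀(d/10 pc)
14.15 − (6.6) = 7.55 = 5 log₁₀(d/10)
d = 10 × 10^(7.55/5) = 10 × 10^1.510 = 323.6 pc.

324 pc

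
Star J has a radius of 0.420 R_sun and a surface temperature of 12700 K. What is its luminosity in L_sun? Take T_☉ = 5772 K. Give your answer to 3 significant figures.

4.13 L_sun

L/L_☉ = (R/R_☉)² (T/T_☉)⁴ = (0.420)² × (12700/5772)⁴
       = 0.1764 × (2.200)⁴ = 0.1764 × 23.44 = 4.134.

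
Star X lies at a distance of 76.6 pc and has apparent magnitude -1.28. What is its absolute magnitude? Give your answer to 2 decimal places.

-5.70

M = m − 5 log₁₀(d/10 pc) = -1.28 − 5 log₁₀(76.6/10)
  = -1.28 − 5 × 0.884 = -1.28 − 4.42 = -5.70.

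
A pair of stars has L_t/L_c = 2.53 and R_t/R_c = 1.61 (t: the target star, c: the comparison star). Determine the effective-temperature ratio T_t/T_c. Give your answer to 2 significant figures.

L ∝ R²T⁴ gives T ∝ (L/R²)^(1/4), so
T_t/T_c = (2.53 / 1.61²)^(1/4) = (0.9760)^(1/4) = 0.9940.

0.99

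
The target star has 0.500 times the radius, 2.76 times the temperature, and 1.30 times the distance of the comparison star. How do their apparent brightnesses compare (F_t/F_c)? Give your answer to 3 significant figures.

L_t/L_c = (R_t/R_c)²(T_t/T_c)⁴ = (0.500)² × (2.76)⁴ = 14.51.
F_t/F_c = (L_t/L_c)/(d_t/d_c)² = 14.51 / (1.30)² = 8.584.

8.58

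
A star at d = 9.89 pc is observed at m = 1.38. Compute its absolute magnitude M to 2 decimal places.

1.40

M = m − 5 log₁₀(d/10 pc) = 1.38 − 5 log₁₀(9.89/10)
  = 1.38 − 5 × -0.005 = 1.38 − -0.02 = 1.40.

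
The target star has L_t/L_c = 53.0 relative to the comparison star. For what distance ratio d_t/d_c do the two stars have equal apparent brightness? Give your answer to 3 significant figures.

Equal flux requires L_t/d_t² = L_c/d_c², so d_t/d_c = √(L_t/L_c)
= √(53.0) = 7.280.

7.28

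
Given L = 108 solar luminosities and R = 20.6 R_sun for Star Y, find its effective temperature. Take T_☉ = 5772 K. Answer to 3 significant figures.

4.10×10^3 K

T/T_☉ = (L/L_☉)^(1/4) / (R/R_☉)^(1/2)
T = 5772 × (108)^(1/4) / √(20.6) = 5772 × 3.224 / 4.539 = 4100 K.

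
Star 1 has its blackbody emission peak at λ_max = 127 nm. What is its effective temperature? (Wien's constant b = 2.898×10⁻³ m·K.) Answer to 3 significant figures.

2.28×10^4 K

T = b/λ_max = 2.898×10⁻³ / (127×10⁻⁹) = 2.282×10^4 K.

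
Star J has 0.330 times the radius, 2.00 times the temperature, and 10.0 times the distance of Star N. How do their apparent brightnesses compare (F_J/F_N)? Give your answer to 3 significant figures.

0.0174

L_J/L_N = (R_J/R_N)²(T_J/T_N)⁴ = (0.330)² × (2.00)⁴ = 1.742.
F_J/F_N = (L_J/L_N)/(d_J/d_N)² = 1.742 / (10.0)² = 0.01742.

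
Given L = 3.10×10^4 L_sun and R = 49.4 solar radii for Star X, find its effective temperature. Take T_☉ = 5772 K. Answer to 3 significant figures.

T/T_☉ = (L/L_☉)^(1/4) / (R/R_☉)^(1/2)
T = 5772 × (3.10×10^4)^(1/4) / √(49.4) = 5772 × 13.27 / 7.029 = 1.090×10^4 K.

1.09×10^4 K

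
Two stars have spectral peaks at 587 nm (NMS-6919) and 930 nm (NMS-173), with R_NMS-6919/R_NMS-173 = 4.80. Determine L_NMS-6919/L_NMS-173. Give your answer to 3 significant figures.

145

Wien's law gives T ∝ 1/λ_max, so T_NMS-6919/T_NMS-173 = λ_NMS-173/λ_NMS-6919 = 930/587 = 1.584.
Then L ∝ R²T⁴ gives L_NMS-6919/L_NMS-173 = (4.80)² × (1.584)⁴ = 23.04 × 6.301 = 145.2.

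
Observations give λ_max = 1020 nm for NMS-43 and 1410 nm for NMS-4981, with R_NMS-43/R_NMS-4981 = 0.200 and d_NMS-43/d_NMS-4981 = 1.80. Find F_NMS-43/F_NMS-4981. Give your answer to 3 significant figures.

0.0451

Wien's law: T_NMS-43/T_NMS-4981 = λ_NMS-4981/λ_NMS-43 = 1410/1020 = 1.382.
L_NMS-43/L_NMS-4981 = (R_NMS-43/R_NMS-4981)²(T_NMS-43/T_NMS-4981)⁴ = (0.200)²(1.382)⁴ = 0.1461.
F_NMS-43/F_NMS-4981 = (L_NMS-43/L_NMS-4981)/(d_NMS-43/d_NMS-4981)² = 0.1461/(1.80)² = 0.04508.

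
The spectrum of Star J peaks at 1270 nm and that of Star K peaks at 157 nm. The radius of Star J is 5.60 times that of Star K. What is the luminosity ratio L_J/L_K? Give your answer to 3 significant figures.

0.00732

Wien's law gives T ∝ 1/λ_max, so T_J/T_K = λ_K/λ_J = 157/1270 = 0.1236.
Then L ∝ R²T⁴ gives L_J/L_K = (5.60)² × (0.1236)⁴ = 31.36 × 2.336×10^-4 = 0.007324.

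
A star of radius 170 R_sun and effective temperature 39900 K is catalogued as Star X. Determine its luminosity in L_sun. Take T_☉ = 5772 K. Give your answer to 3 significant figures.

L/L_☉ = (R/R_☉)² (T/T_☉)⁴ = (170)² × (39900/5772)⁴
       = 2.890×10^4 × (6.913)⁴ = 2.890×10^4 × 2283 = 6.599×10^7.

6.60×10^7 L_sun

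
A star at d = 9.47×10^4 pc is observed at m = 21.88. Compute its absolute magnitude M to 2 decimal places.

M = m − 5 log₁₀(d/10 pc) = 21.88 − 5 log₁₀(9.47×10^4/10)
  = 21.88 − 5 × 3.976 = 21.88 − 19.88 = 2.00.

2.00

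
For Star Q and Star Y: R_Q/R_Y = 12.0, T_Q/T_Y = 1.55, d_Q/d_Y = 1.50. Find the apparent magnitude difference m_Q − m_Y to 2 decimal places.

-6.42

L_Q/L_Y = (12.0)²(1.55)⁴ = 831.2.
F_Q/F_Y = (L_Q/L_Y)/(d_Q/d_Y)² = 831.2/2.250 = 369.4.
m_Q − m_Y = −2.5 log₁₀(369.4) = -6.42.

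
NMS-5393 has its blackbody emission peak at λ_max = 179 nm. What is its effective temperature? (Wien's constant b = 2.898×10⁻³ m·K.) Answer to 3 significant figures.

1.62×10^4 K

T = b/λ_max = 2.898×10⁻³ / (179×10⁻⁹) = 1.619×10^4 K.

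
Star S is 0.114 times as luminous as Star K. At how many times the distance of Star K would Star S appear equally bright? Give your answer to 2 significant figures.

0.34

Equal flux requires L_S/d_S² = L_K/d_K², so d_S/d_K = √(L_S/L_K)
= √(0.114) = 0.3376.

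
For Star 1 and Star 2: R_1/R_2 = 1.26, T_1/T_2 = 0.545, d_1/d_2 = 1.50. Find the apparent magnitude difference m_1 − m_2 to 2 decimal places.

L_1/L_2 = (1.26)²(0.545)⁴ = 0.1401.
F_1/F_2 = (L_1/L_2)/(d_1/d_2)² = 0.1401/2.250 = 0.06225.
m_1 − m_2 = −2.5 log₁₀(0.06225) = 3.01.

3.01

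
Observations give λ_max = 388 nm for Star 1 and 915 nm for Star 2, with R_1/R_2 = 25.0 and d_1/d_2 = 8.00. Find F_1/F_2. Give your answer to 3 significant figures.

Wien's law: T_1/T_2 = λ_2/λ_1 = 915/388 = 2.358.
L_1/L_2 = (R_1/R_2)²(T_1/T_2)⁴ = (25.0)²(2.358)⁴ = 1.933×10^4.
F_1/F_2 = (L_1/L_2)/(d_1/d_2)² = 1.933×10^4/(8.00)² = 302.0.

302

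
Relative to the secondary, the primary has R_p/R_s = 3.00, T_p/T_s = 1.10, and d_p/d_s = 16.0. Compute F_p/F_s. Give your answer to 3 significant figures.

L_p/L_s = (R_p/R_s)²(T_p/T_s)⁴ = (3.00)² × (1.10)⁴ = 13.18.
F_p/F_s = (L_p/L_s)/(d_p/d_s)² = 13.18 / (16.0)² = 0.05147.

0.0515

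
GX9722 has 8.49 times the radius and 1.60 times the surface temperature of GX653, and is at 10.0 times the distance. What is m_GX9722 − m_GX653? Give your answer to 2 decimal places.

-1.69

L_GX9722/L_GX653 = (8.49)²(1.60)⁴ = 472.4.
F_GX9722/F_GX653 = (L_GX9722/L_GX653)/(d_GX9722/d_GX653)² = 472.4/100.0 = 4.724.
m_GX9722 − m_GX653 = −2.5 log₁₀(4.724) = -1.69.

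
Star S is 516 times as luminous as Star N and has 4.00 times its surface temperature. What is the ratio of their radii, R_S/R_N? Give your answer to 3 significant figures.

1.42

L ∝ R²T⁴ gives R ∝ √L / T², so
R_S/R_N = √(516) / (4.00)² = 22.72 / 16.00 = 1.420.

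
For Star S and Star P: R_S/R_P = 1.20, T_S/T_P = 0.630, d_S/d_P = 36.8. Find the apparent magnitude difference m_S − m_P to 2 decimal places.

L_S/L_P = (1.20)²(0.630)⁴ = 0.2268.
F_S/F_P = (L_S/L_P)/(d_S/d_P)² = 0.2268/1354 = 1.675×10^-4.
m_S − m_P = −2.5 log₁₀(1.675×10^-4) = 9.44.

9.44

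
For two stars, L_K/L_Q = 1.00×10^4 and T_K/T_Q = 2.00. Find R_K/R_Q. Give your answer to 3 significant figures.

25.0

L ∝ R²T⁴ gives R ∝ √L / T², so
R_K/R_Q = √(1.00×10^4) / (2.00)² = 100.0 / 4.000 = 25.00.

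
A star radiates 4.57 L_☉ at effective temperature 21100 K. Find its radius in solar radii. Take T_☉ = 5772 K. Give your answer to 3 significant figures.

0.160 solar radii

R/R_☉ = √(L/L_☉) / (T/T_☉)² = √(4.57) / (3.656)²
       = 2.138 / 13.36 = 0.1600.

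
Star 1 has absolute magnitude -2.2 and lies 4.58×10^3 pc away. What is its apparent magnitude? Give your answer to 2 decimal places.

11.10

m = M + 5 log₁₀(d/10 pc) = -2.2 + 5 log₁₀(4.58×10^3/10)
  = -2.2 + 5 × 2.661 = -2.2 + 13.30 = 11.10.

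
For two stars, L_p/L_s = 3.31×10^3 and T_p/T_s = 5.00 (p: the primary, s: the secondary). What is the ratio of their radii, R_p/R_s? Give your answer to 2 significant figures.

L ∝ R²T⁴ gives R ∝ √L / T², so
R_p/R_s = √(3.31×10^3) / (5.00)² = 57.53 / 25.00 = 2.301.

2.3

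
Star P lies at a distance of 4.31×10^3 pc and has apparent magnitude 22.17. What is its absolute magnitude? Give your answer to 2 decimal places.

9.00

M = m − 5 log₁₀(d/10 pc) = 22.17 − 5 log₁₀(4.31×10^3/10)
  = 22.17 − 5 × 2.634 = 22.17 − 13.17 = 9.00.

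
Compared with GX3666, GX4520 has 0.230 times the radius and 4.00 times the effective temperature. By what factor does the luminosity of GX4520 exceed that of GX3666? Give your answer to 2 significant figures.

From the Stefan–Boltzmann law, L ∝ R²T⁴, so
L_GX4520/L_GX3666 = (R_GX4520/R_GX3666)² (T_GX4520/T_GX3666)⁴ = (0.230)² × (4.00)⁴ = 0.05290 × 256.0 = 13.54.

14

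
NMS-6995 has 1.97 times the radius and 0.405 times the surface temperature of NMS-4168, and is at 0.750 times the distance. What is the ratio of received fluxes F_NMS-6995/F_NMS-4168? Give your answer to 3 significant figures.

0.186

L_NMS-6995/L_NMS-4168 = (R_NMS-6995/R_NMS-4168)²(T_NMS-6995/T_NMS-4168)⁴ = (1.97)² × (0.405)⁴ = 0.1044.
F_NMS-6995/F_NMS-4168 = (L_NMS-6995/L_NMS-4168)/(d_NMS-6995/d_NMS-4168)² = 0.1044 / (0.750)² = 0.1856.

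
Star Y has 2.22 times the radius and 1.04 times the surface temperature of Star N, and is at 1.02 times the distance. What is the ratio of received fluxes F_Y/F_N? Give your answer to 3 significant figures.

L_Y/L_N = (R_Y/R_N)²(T_Y/T_N)⁴ = (2.22)² × (1.04)⁴ = 5.766.
F_Y/F_N = (L_Y/L_N)/(d_Y/d_N)² = 5.766 / (1.02)² = 5.542.

5.54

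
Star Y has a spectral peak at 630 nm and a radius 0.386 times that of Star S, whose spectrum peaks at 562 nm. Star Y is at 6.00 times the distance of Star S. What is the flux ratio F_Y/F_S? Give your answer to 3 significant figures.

Wien's law: T_Y/T_S = λ_S/λ_Y = 562/630 = 0.8921.
L_Y/L_S = (R_Y/R_S)²(T_Y/T_S)⁴ = (0.386)²(0.8921)⁴ = 0.09435.
F_Y/F_S = (L_Y/L_S)/(d_Y/d_S)² = 0.09435/(6.00)² = 0.002621.

0.00262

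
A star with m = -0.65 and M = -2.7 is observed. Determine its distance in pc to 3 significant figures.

m − M = 5 log₁₀(d/10 pc)
-0.65 − (-2.7) = 2.05 = 5 log₁₀(d/10)
d = 10 × 10^(2.05/5) = 10 × 10^0.410 = 25.70 pc.

25.7 pc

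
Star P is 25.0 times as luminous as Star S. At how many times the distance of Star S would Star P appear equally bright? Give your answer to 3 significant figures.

5.00

Equal flux requires L_P/d_P² = L_S/d_S², so d_P/d_S = √(L_P/L_S)
= √(25.0) = 5.000.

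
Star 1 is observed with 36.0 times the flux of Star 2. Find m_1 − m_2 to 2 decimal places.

-3.89

m_1 − m_2 = −2.5 log₁₀(F_1/F_2) = −2.5 log₁₀(36.0) = −2.5 × (1.556) = -3.891.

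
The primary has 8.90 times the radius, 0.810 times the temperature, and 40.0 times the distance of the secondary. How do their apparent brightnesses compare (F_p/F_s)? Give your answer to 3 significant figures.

L_p/L_s = (R_p/R_s)²(T_p/T_s)⁴ = (8.90)² × (0.810)⁴ = 34.10.
F_p/F_s = (L_p/L_s)/(d_p/d_s)² = 34.10 / (40.0)² = 0.02131.

0.0213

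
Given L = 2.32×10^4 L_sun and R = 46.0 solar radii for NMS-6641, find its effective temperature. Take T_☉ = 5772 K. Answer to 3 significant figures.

1.05×10^4 K

T/T_☉ = (L/L_☉)^(1/4) / (R/R_☉)^(1/2)
T = 5772 × (2.32×10^4)^(1/4) / √(46.0) = 5772 × 12.34 / 6.782 = 1.050×10^4 K.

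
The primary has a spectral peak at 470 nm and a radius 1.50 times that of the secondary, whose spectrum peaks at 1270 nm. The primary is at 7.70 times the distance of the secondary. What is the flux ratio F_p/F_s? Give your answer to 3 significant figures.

2.02

Wien's law: T_p/T_s = λ_s/λ_p = 1270/470 = 2.702.
L_p/L_s = (R_p/R_s)²(T_p/T_s)⁴ = (1.50)²(2.702)⁴ = 120.0.
F_p/F_s = (L_p/L_s)/(d_p/d_s)² = 120.0/(7.70)² = 2.023.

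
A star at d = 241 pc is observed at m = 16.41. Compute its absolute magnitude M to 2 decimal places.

9.50

M = m − 5 log₁₀(d/10 pc) = 16.41 − 5 log₁₀(241/10)
  = 16.41 − 5 × 1.382 = 16.41 − 6.91 = 9.50.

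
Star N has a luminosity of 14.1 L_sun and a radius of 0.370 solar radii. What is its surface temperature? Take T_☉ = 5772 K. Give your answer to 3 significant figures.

T/T_☉ = (L/L_☉)^(1/4) / (R/R_☉)^(1/2)
T = 5772 × (14.1)^(1/4) / √(0.370) = 5772 × 1.938 / 0.6083 = 1.839×10^4 K.

1.84×10^4 K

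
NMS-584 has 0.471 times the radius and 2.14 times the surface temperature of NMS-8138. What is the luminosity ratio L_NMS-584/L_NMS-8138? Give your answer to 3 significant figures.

From the Stefan–Boltzmann law, L ∝ R²T⁴, so
L_NMS-584/L_NMS-8138 = (R_NMS-584/R_NMS-8138)² (T_NMS-584/T_NMS-8138)⁴ = (0.471)² × (2.14)⁴ = 0.2218 × 20.97 = 4.653.

4.65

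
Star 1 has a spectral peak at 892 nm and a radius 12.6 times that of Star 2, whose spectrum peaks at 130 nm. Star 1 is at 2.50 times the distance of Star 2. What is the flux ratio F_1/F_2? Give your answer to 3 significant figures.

0.0115

Wien's law: T_1/T_2 = λ_2/λ_1 = 130/892 = 0.1457.
L_1/L_2 = (R_1/R_2)²(T_1/T_2)⁴ = (12.6)²(0.1457)⁴ = 0.07162.
F_1/F_2 = (L_1/L_2)/(d_1/d_2)² = 0.07162/(2.50)² = 0.01146.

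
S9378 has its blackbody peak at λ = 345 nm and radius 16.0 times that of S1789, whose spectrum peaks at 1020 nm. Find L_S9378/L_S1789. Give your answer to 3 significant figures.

1.96×10^4

Wien's law gives T ∝ 1/λ_max, so T_S9378/T_S1789 = λ_S1789/λ_S9378 = 1020/345 = 2.957.
Then L ∝ R²T⁴ gives L_S9378/L_S1789 = (16.0)² × (2.957)⁴ = 256.0 × 76.41 = 1.956×10^4.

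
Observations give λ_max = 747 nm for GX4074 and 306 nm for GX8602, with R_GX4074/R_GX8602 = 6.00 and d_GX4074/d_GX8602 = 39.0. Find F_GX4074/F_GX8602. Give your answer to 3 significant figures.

6.66×10^-4

Wien's law: T_GX4074/T_GX8602 = λ_GX8602/λ_GX4074 = 306/747 = 0.4096.
L_GX4074/L_GX8602 = (R_GX4074/R_GX8602)²(T_GX4074/T_GX8602)⁴ = (6.00)²(0.4096)⁴ = 1.014.
F_GX4074/F_GX8602 = (L_GX4074/L_GX8602)/(d_GX4074/d_GX8602)² = 1.014/(39.0)² = 6.665×10^-4.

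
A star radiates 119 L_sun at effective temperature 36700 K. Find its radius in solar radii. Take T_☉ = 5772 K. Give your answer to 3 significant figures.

0.270 solar radii

R/R_☉ = √(L/L_☉) / (T/T_☉)² = √(119) / (6.358)²
       = 10.91 / 40.43 = 0.2698.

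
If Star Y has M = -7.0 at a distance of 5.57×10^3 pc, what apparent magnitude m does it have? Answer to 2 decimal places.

m = M + 5 log₁₀(d/10 pc) = -7.0 + 5 log₁₀(5.57×10^3/10)
  = -7.0 + 5 × 2.746 = -7.0 + 13.73 = 6.73.

6.73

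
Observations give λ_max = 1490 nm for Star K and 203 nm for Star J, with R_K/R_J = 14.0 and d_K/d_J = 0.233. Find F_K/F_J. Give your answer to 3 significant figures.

1.24

Wien's law: T_K/T_J = λ_J/λ_K = 203/1490 = 0.1362.
L_K/L_J = (R_K/R_J)²(T_K/T_J)⁴ = (14.0)²(0.1362)⁴ = 0.06753.
F_K/F_J = (L_K/L_J)/(d_K/d_J)² = 0.06753/(0.233)² = 1.244.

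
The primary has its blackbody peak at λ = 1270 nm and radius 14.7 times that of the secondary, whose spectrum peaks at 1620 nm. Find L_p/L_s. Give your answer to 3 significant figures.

Wien's law gives T ∝ 1/λ_max, so T_p/T_s = λ_s/λ_p = 1620/1270 = 1.276.
Then L ∝ R²T⁴ gives L_p/L_s = (14.7)² × (1.276)⁴ = 216.1 × 2.648 = 572.1.

572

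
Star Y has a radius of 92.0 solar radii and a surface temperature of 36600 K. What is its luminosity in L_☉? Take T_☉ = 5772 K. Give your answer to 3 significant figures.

L/L_☉ = (R/R_☉)² (T/T_☉)⁴ = (92.0)² × (36600/5772)⁴
       = 8464 × (6.341)⁴ = 8464 × 1617 = 1.368×10^7.

1.37×10^7 L_☉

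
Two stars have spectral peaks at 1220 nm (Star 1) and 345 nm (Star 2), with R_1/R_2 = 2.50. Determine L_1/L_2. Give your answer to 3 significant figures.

0.0400

Wien's law gives T ∝ 1/λ_max, so T_1/T_2 = λ_2/λ_1 = 345/1220 = 0.2828.
Then L ∝ R²T⁴ gives L_1/L_2 = (2.50)² × (0.2828)⁴ = 6.250 × 0.006395 = 0.03997.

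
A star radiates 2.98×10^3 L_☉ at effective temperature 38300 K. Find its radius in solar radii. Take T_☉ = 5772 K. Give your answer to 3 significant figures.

1.24 solar radii

R/R_☉ = √(L/L_☉) / (T/T_☉)² = √(2.98×10^3) / (6.635)²
       = 54.59 / 44.03 = 1.240.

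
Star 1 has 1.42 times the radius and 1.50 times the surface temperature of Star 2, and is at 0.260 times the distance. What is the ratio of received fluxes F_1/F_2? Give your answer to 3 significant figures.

L_1/L_2 = (R_1/R_2)²(T_1/T_2)⁴ = (1.42)² × (1.50)⁴ = 10.21.
F_1/F_2 = (L_1/L_2)/(d_1/d_2)² = 10.21 / (0.260)² = 151.0.

151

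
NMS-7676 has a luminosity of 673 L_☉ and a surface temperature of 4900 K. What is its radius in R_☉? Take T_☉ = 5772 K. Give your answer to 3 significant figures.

36.0 R_☉

R/R_☉ = √(L/L_☉) / (T/T_☉)² = √(673) / (0.8489)²
       = 25.94 / 0.7207 = 36.00.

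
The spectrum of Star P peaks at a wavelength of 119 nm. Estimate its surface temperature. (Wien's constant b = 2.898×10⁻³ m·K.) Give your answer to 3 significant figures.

2.44×10^4 K

T = b/λ_max = 2.898×10⁻³ / (119×10⁻⁹) = 2.435×10^4 K.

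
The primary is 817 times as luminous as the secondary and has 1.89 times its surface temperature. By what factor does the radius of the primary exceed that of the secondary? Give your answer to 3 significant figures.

L ∝ R²T⁴ gives R ∝ √L / T², so
R_p/R_s = √(817) / (1.89)² = 28.58 / 3.572 = 8.002.

8.00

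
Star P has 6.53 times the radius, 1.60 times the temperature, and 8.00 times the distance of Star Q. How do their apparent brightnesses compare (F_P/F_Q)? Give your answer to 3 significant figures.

L_P/L_Q = (R_P/R_Q)²(T_P/T_Q)⁴ = (6.53)² × (1.60)⁴ = 279.5.
F_P/F_Q = (L_P/L_Q)/(d_P/d_Q)² = 279.5 / (8.00)² = 4.366.

4.37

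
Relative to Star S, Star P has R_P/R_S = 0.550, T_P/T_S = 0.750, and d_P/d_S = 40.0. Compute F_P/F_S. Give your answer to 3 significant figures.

L_P/L_S = (R_P/R_S)²(T_P/T_S)⁴ = (0.550)² × (0.750)⁴ = 0.09571.
F_P/F_S = (L_P/L_S)/(d_P/d_S)² = 0.09571 / (40.0)² = 5.982×10^-5.

5.98×10^-5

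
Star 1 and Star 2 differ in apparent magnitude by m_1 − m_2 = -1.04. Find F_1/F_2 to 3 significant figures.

F_1/F_2 = 10^(−(m_1 − m_2)/2.5) = 10^(1.04/2.5) = 10^0.416 = 2.606.

2.61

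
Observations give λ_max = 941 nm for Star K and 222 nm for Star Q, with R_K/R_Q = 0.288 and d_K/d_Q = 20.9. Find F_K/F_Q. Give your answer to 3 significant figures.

Wien's law: T_K/T_Q = λ_Q/λ_K = 222/941 = 0.2359.
L_K/L_Q = (R_K/R_Q)²(T_K/T_Q)⁴ = (0.288)²(0.2359)⁴ = 2.569×10^-4.
F_K/F_Q = (L_K/L_Q)/(d_K/d_Q)² = 2.569×10^-4/(20.9)² = 5.882×10^-7.

5.88×10^-7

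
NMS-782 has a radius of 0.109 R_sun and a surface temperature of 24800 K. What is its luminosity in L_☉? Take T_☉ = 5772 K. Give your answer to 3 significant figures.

4.05 L_☉

L/L_☉ = (R/R_☉)² (T/T_☉)⁴ = (0.109)² × (24800/5772)⁴
       = 0.01188 × (4.297)⁴ = 0.01188 × 340.8 = 4.049.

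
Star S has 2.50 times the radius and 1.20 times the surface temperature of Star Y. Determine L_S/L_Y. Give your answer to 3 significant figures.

From the Stefan–Boltzmann law, L ∝ R²T⁴, so
L_S/L_Y = (R_S/R_Y)² (T_S/T_Y)⁴ = (2.50)² × (1.20)⁴ = 6.250 × 2.074 = 12.96.

13.0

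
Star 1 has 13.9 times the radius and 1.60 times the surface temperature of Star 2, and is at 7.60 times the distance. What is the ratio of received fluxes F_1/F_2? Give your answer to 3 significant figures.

21.9

L_1/L_2 = (R_1/R_2)²(T_1/T_2)⁴ = (13.9)² × (1.60)⁴ = 1266.
F_1/F_2 = (L_1/L_2)/(d_1/d_2)² = 1266 / (7.60)² = 21.92.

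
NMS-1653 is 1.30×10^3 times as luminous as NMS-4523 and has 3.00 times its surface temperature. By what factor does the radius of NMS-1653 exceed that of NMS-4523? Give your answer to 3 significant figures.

4.01

L ∝ R²T⁴ gives R ∝ √L / T², so
R_NMS-1653/R_NMS-4523 = √(1.30×10^3) / (3.00)² = 36.06 / 9.000 = 4.006.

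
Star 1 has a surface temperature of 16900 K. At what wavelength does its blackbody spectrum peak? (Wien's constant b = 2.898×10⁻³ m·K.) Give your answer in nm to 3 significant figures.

171 nm

λ_max = b/T = 2.898×10⁻³ / 16900 = 1.71×10^-7 m = 171.5 nm.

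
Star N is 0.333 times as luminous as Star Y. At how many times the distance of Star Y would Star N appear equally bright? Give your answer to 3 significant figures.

0.577

Equal flux requires L_N/d_N² = L_Y/d_Y², so d_N/d_Y = √(L_N/L_Y)
= √(0.333) = 0.5771.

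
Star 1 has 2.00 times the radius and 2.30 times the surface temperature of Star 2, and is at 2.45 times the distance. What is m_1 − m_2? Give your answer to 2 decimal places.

L_1/L_2 = (2.00)²(2.30)⁴ = 111.9.
F_1/F_2 = (L_1/L_2)/(d_1/d_2)² = 111.9/6.003 = 18.65.
m_1 − m_2 = −2.5 log₁₀(18.65) = -3.18.

-3.18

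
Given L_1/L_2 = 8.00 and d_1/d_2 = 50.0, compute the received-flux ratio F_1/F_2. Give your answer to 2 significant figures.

F = L/(4πd²), so F_1/F_2 = (L_1/L_2) / (d_1/d_2)²
= 8.00 / (50.0)² = 8.00 / 2500 = 0.003200.

0.0032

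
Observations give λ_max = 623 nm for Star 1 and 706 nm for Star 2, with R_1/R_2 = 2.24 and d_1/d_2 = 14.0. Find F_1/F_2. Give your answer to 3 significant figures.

0.0422

Wien's law: T_1/T_2 = λ_2/λ_1 = 706/623 = 1.133.
L_1/L_2 = (R_1/R_2)²(T_1/T_2)⁴ = (2.24)²(1.133)⁴ = 8.275.
F_1/F_2 = (L_1/L_2)/(d_1/d_2)² = 8.275/(14.0)² = 0.04222.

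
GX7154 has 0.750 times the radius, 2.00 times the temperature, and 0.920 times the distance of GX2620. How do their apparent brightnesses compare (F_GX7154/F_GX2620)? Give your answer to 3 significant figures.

L_GX7154/L_GX2620 = (R_GX7154/R_GX2620)²(T_GX7154/T_GX2620)⁴ = (0.750)² × (2.00)⁴ = 9.000.
F_GX7154/F_GX2620 = (L_GX7154/L_GX2620)/(d_GX7154/d_GX2620)² = 9.000 / (0.920)² = 10.63.

10.6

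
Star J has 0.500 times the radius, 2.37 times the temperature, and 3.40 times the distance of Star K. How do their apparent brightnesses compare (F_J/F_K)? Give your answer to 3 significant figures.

0.682

L_J/L_K = (R_J/R_K)²(T_J/T_K)⁴ = (0.500)² × (2.37)⁴ = 7.887.
F_J/F_K = (L_J/L_K)/(d_J/d_K)² = 7.887 / (3.40)² = 0.6823.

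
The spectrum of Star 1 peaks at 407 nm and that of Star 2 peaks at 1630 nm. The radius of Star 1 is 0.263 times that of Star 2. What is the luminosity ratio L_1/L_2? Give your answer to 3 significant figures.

17.8

Wien's law gives T ∝ 1/λ_max, so T_1/T_2 = λ_2/λ_1 = 1630/407 = 4.005.
Then L ∝ R²T⁴ gives L_1/L_2 = (0.263)² × (4.005)⁴ = 0.06917 × 257.3 = 17.79.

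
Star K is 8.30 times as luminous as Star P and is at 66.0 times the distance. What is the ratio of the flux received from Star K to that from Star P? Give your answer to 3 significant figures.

F = L/(4πd²), so F_K/F_P = (L_K/L_P) / (d_K/d_P)²
= 8.30 / (66.0)² = 8.30 / 4356 = 0.001905.

0.00191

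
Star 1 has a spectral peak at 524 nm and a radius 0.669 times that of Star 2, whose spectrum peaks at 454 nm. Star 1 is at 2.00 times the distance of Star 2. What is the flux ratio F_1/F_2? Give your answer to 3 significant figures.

0.0631

Wien's law: T_1/T_2 = λ_2/λ_1 = 454/524 = 0.8664.
L_1/L_2 = (R_1/R_2)²(T_1/T_2)⁴ = (0.669)²(0.8664)⁴ = 0.2522.
F_1/F_2 = (L_1/L_2)/(d_1/d_2)² = 0.2522/(2.00)² = 0.06305.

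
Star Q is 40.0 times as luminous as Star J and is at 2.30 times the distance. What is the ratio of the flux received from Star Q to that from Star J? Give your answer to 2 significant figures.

F = L/(4πd²), so F_Q/F_J = (L_Q/L_J) / (d_Q/d_J)²
= 40.0 / (2.30)² = 40.0 / 5.290 = 7.561.

7.6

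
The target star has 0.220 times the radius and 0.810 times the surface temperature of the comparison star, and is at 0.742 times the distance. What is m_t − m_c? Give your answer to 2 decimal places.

3.56

L_t/L_c = (0.220)²(0.810)⁴ = 0.02083.
F_t/F_c = (L_t/L_c)/(d_t/d_c)² = 0.02083/0.5506 = 0.03784.
m_t − m_c = −2.5 log₁₀(0.03784) = 3.56.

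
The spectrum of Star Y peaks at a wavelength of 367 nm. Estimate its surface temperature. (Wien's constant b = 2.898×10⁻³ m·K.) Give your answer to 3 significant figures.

7.90×10^3 K

T = b/λ_max = 2.898×10⁻³ / (367×10⁻⁹) = 7896 K.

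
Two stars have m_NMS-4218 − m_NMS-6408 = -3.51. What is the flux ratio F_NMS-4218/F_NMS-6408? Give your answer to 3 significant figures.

25.4

F_NMS-4218/F_NMS-6408 = 10^(−(m_NMS-4218 − m_NMS-6408)/2.5) = 10^(3.51/2.5) = 10^1.404 = 25.35.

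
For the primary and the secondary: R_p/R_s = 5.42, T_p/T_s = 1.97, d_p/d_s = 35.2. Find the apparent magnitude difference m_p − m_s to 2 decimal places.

1.12

L_p/L_s = (5.42)²(1.97)⁴ = 442.4.
F_p/F_s = (L_p/L_s)/(d_p/d_s)² = 442.4/1239 = 0.3571.
m_p − m_s = −2.5 log₁₀(0.3571) = 1.12.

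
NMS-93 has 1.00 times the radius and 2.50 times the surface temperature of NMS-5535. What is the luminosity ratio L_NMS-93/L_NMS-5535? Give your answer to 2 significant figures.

From the Stefan–Boltzmann law, L ∝ R²T⁴, so
L_NMS-93/L_NMS-5535 = (R_NMS-93/R_NMS-5535)² (T_NMS-93/T_NMS-5535)⁴ = (1.00)² × (2.50)⁴ = 1.000 × 39.06 = 39.06.

39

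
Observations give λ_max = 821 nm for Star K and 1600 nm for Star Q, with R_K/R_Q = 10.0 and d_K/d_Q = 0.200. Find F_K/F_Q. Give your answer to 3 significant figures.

Wien's law: T_K/T_Q = λ_Q/λ_K = 1600/821 = 1.949.
L_K/L_Q = (R_K/R_Q)²(T_K/T_Q)⁴ = (10.0)²(1.949)⁴ = 1442.
F_K/F_Q = (L_K/L_Q)/(d_K/d_Q)² = 1442/(0.200)² = 3.606×10^4.

3.61×10^4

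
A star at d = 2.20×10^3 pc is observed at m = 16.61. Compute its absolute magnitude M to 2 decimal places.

M = m − 5 log₁₀(d/10 pc) = 16.61 − 5 log₁₀(2.20×10^3/10)
  = 16.61 − 5 × 2.342 = 16.61 − 11.71 = 4.90.

4.90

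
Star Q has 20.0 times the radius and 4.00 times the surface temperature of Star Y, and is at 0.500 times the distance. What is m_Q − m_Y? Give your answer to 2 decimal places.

-14.03

L_Q/L_Y = (20.0)²(4.00)⁴ = 1.024×10^5.
F_Q/F_Y = (L_Q/L_Y)/(d_Q/d_Y)² = 1.024×10^5/0.2500 = 4.096×10^5.
m_Q − m_Y = −2.5 log₁₀(4.096×10^5) = -14.03.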